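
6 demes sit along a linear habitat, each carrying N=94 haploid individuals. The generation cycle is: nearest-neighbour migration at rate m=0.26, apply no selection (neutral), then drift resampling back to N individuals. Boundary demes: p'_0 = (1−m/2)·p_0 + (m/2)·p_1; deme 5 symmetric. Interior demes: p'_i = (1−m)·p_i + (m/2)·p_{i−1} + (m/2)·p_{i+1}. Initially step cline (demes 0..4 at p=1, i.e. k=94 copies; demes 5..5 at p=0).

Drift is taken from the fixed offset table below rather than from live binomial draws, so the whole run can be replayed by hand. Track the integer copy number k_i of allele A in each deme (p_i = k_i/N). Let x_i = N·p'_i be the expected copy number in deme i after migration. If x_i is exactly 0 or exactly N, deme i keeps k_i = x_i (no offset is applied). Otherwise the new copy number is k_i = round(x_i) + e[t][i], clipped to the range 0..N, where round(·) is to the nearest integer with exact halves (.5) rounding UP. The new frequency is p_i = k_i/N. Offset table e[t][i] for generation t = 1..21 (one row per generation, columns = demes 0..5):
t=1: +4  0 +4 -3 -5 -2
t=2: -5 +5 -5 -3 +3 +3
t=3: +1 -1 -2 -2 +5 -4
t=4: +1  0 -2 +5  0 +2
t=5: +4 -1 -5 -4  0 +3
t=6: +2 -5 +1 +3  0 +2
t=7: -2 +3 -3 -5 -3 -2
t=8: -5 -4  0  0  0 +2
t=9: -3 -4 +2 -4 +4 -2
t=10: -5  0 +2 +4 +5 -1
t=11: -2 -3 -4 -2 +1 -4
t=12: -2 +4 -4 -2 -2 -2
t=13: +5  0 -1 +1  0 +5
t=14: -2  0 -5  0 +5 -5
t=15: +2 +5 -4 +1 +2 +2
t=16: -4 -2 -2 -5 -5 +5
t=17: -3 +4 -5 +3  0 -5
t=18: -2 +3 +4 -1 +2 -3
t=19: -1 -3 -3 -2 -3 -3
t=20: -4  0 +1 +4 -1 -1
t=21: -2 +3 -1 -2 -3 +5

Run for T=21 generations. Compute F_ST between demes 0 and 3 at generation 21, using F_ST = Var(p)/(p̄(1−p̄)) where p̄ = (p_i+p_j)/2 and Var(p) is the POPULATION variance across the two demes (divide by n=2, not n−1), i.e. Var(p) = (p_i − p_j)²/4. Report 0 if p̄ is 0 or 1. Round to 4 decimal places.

0.0006

t=0: k=[94 94 94 94 94 0]
t=1: x=[94.0000 94.0000 94.0000 94.0000 81.7800 12.2200] k=[94 94 94 94 77 10]
t=2: x=[94.0000 94.0000 94.0000 91.7900 70.5000 18.7100] k=[94 94 94 89 74 22]
t=3: x=[94.0000 94.0000 93.3500 87.7000 69.1900 28.7600] k=[94 94 91 86 74 25]
t=4: x=[94.0000 93.6100 90.7400 85.0900 69.1900 31.3700] k=[94 94 89 90 69 33]
t=5: x=[94.0000 93.3500 89.7800 87.1400 67.0500 37.6800] k=[94 92 85 83 67 41]
t=6: x=[93.7400 91.3500 85.6500 81.1800 65.7000 44.3800] k=[94 86 87 84 66 46]
t=7: x=[92.9600 87.1700 86.4800 82.0500 65.7400 48.6000] k=[91 90 83 77 63 47]
t=8: x=[90.8700 89.2200 83.1300 75.9600 62.7400 49.0800] k=[86 85 83 76 63 51]
t=9: x=[85.8700 84.8700 82.3500 75.2200 63.1300 52.5600] k=[83 81 84 71 67 51]
t=10: x=[82.7400 81.6500 81.9200 72.1700 65.4400 53.0800] k=[78 82 84 76 70 52]
t=11: x=[78.5200 81.7400 82.7000 76.2600 68.4400 54.3400] k=[77 79 79 74 69 50]
t=12: x=[77.2600 78.7400 78.3500 74.0000 67.1800 52.4700] k=[75 83 74 72 65 50]
t=13: x=[76.0400 80.7900 74.9100 71.3500 63.9600 51.9500] k=[81 81 74 72 64 57]
t=14: x=[81.0000 80.0900 74.6500 71.2200 64.1300 57.9100] k=[79 80 70 71 69 53]
t=15: x=[79.1300 78.5700 71.4300 70.6100 67.1800 55.0800] k=[81 84 67 72 69 57]
t=16: x=[81.3900 81.4000 69.8600 70.9600 67.8300 58.5600] k=[77 79 68 66 63 64]
t=17: x=[77.2600 77.3100 69.1700 65.8700 63.5200 63.8700] k=[74 81 64 69 64 59]
t=18: x=[74.9100 77.8800 66.8600 67.7000 64.0000 59.6500] k=[73 81 71 67 66 57]
t=19: x=[74.0400 78.6600 71.7800 67.3900 64.9600 58.1700] k=[73 76 69 65 62 55]
t=20: x=[73.3900 74.7000 69.3900 65.1300 61.4800 55.9100] k=[69 75 70 69 60 55]
t=21: x=[69.7800 73.5700 70.5200 67.9600 60.5200 55.6500] k=[68 77 70 66 58 61]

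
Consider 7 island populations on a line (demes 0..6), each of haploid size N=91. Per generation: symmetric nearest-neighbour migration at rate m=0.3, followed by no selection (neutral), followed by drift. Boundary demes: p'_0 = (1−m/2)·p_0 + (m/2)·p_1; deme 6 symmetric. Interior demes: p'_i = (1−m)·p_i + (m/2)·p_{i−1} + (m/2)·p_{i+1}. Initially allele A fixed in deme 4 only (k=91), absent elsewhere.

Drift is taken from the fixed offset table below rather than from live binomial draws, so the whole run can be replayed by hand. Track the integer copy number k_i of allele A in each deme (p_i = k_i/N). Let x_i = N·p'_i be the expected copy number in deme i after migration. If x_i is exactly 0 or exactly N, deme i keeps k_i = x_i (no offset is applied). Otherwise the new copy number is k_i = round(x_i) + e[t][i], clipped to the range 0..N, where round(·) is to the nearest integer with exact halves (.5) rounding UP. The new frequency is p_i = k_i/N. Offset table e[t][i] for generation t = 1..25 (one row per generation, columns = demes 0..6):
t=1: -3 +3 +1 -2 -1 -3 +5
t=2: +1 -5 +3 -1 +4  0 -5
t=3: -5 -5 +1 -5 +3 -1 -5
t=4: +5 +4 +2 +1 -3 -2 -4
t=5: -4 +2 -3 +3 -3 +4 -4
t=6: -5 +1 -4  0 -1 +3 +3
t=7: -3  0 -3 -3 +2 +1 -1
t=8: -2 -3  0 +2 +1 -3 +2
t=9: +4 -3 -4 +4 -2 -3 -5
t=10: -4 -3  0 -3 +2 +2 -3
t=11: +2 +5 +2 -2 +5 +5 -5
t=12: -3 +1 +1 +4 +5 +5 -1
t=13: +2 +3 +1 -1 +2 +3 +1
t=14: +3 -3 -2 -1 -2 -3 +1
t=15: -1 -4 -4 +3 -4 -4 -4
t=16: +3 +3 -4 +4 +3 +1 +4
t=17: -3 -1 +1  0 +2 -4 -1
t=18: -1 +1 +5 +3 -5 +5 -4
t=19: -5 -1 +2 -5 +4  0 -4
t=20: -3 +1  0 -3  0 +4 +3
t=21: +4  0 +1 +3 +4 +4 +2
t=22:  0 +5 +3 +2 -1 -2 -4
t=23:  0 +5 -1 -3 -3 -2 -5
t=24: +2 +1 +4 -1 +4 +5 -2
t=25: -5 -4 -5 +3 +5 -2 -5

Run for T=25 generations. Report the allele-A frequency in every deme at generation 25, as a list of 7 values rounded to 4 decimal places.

[0.0659, 0.1319, 0.1429, 0.2198, 0.2747, 0.1868, 0.0440]

t=0: k=[0 0 0 0 91 0 0]
t=1: x=[0.0000 0.0000 0.0000 13.6500 63.7000 13.6500 0.0000] k=[0 0 0 12 63 11 0]
t=2: x=[0.0000 0.0000 1.8000 17.8500 47.5500 17.1500 1.6500] k=[0 0 5 17 52 17 0]
t=3: x=[0.0000 0.7500 6.0500 20.4500 41.5000 19.7000 2.5500] k=[0 0 7 15 45 19 0]
t=4: x=[0.0000 1.0500 7.1500 18.3000 36.6000 20.0500 2.8500] k=[0 5 9 19 34 18 0]
t=5: x=[0.7500 4.8500 9.9000 19.7500 29.3500 17.7000 2.7000] k=[0 7 7 23 26 22 0]
t=6: x=[1.0500 5.9500 9.4000 21.0500 24.9500 19.3000 3.3000] k=[0 7 5 21 24 22 6]
t=7: x=[1.0500 5.6500 7.7000 19.0500 23.2500 19.9000 8.4000] k=[0 6 5 16 25 21 7]
t=8: x=[0.9000 4.9500 6.8000 15.7000 23.0500 19.5000 9.1000] k=[0 2 7 18 24 17 11]
t=9: x=[0.3000 2.4500 7.9000 17.2500 22.0500 17.1500 11.9000] k=[4 0 4 21 20 14 7]
t=10: x=[3.4000 1.2000 5.9500 18.3000 19.2500 13.8500 8.0500] k=[0 0 6 15 21 16 5]
t=11: x=[0.0000 0.9000 6.4500 14.5500 19.3500 15.1000 6.6500] k=[0 6 8 13 24 20 2]
t=12: x=[0.9000 5.4000 8.4500 13.9000 21.7500 17.9000 4.7000] k=[0 6 9 18 27 23 4]
t=13: x=[0.9000 5.5500 9.9000 18.0000 25.0500 20.7500 6.8500] k=[3 9 11 17 27 24 8]
t=14: x=[3.9000 8.4000 11.6000 17.6000 25.0500 22.0500 10.4000] k=[7 5 10 17 23 19 11]
t=15: x=[6.7000 6.0500 10.3000 16.8500 21.5000 18.4000 12.2000] k=[6 2 6 20 18 14 8]
t=16: x=[5.4000 3.2000 7.5000 17.6000 17.7000 13.7000 8.9000] k=[8 6 4 22 21 15 13]
t=17: x=[7.7000 6.0000 7.0000 19.1500 20.2500 15.6000 13.3000] k=[5 5 8 19 22 12 12]
t=18: x=[5.0000 5.4500 9.2000 17.8000 20.0500 13.5000 12.0000] k=[4 6 14 21 15 19 8]
t=19: x=[4.3000 6.9000 13.8500 19.0500 16.5000 16.7500 9.6500] k=[0 6 16 14 21 17 6]
t=20: x=[0.9000 6.6000 14.2000 15.3500 19.3500 15.9500 7.6500] k=[0 8 14 12 19 20 11]
t=21: x=[1.2000 7.7000 12.8000 13.3500 18.1000 18.5000 12.3500] k=[5 8 14 16 22 23 14]
t=22: x=[5.4500 8.4500 13.4000 16.6000 21.2500 21.5000 15.3500] k=[5 13 16 19 20 20 11]
t=23: x=[6.2000 12.2500 16.0000 18.7000 19.8500 18.6500 12.3500] k=[6 17 15 16 17 17 7]
t=24: x=[7.6500 15.0500 15.4500 16.0000 16.8500 15.5000 8.5000] k=[10 16 19 15 21 21 7]
t=25: x=[10.9000 15.5500 17.9500 16.5000 20.1000 18.9000 9.1000] k=[6 12 13 20 25 17 4]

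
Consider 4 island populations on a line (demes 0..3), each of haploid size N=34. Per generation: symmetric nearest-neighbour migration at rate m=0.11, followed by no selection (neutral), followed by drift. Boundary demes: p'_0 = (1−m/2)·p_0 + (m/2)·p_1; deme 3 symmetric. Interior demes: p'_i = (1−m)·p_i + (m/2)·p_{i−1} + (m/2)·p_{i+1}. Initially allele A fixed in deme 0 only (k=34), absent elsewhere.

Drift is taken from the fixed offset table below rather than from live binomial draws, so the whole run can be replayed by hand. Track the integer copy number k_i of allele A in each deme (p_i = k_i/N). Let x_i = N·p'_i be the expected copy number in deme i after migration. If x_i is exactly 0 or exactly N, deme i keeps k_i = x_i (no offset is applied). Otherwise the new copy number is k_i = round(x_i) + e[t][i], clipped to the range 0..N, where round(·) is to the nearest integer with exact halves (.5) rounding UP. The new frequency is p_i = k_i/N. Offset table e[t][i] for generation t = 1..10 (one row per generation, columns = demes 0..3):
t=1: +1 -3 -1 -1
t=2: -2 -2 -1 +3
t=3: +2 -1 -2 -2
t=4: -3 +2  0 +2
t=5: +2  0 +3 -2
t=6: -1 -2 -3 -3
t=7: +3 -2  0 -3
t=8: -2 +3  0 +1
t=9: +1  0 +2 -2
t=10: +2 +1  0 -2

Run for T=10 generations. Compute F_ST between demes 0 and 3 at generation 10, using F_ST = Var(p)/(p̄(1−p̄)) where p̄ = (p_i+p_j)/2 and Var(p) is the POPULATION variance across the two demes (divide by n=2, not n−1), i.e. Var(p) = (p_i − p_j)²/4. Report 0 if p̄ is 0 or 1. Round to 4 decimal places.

0.5111

t=0: k=[34 0 0 0]
t=1: x=[32.1300 1.8700 0.0000 0.0000] k=[33 0 0 0]
t=2: x=[31.1850 1.8150 0.0000 0.0000] k=[29 0 0 0]
t=3: x=[27.4050 1.5950 0.0000 0.0000] k=[29 1 0 0]
t=4: x=[27.4600 2.4850 0.0550 0.0000] k=[24 4 0 0]
t=5: x=[22.9000 4.8800 0.2200 0.0000] k=[25 5 3 0]
t=6: x=[23.9000 5.9900 2.9450 0.1650] k=[23 4 0 0]
t=7: x=[21.9550 4.8250 0.2200 0.0000] k=[25 3 0 0]
t=8: x=[23.7900 4.0450 0.1650 0.0000] k=[22 7 0 0]
t=9: x=[21.1750 7.4400 0.3850 0.0000] k=[22 7 2 0]
t=10: x=[21.1750 7.5500 2.1650 0.1100] k=[23 9 2 0]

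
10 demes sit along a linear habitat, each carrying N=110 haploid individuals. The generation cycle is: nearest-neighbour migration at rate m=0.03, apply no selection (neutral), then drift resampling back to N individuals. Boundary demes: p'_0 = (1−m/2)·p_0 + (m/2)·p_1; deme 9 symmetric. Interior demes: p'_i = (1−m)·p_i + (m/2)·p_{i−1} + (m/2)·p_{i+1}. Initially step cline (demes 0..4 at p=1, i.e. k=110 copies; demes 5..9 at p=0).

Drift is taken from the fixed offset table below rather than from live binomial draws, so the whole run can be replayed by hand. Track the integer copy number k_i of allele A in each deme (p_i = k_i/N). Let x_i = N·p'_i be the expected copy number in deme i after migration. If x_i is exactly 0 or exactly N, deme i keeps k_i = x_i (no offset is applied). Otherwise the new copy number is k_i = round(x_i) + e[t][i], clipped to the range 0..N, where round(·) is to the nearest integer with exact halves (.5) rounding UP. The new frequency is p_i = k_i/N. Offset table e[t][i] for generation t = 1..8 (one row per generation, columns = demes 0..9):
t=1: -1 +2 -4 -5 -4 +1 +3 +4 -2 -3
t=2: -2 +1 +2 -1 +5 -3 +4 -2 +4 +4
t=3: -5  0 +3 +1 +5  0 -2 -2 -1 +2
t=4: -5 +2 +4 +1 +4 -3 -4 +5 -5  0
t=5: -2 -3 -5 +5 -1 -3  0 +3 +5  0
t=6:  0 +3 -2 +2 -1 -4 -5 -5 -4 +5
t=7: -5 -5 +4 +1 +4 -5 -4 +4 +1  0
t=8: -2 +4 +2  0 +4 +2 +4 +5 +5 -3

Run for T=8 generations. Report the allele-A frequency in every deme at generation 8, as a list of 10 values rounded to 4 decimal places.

[1.0000, 1.0000, 1.0000, 1.0000, 0.9909, 0.0364, 0.0364, 0.1091, 0.0636, 0.0182]

t=0: k=[110 110 110 110 110 0 0 0 0 0]
t=1: x=[110.0000 110.0000 110.0000 110.0000 108.3500 1.6500 0.0000 0.0000 0.0000 0.0000] k=[110 110 110 110 104 3 0 0 0 0]
t=2: x=[110.0000 110.0000 110.0000 109.9100 102.5750 4.4700 0.0450 0.0000 0.0000 0.0000] k=[110 110 110 109 108 1 4 0 0 0]
t=3: x=[110.0000 110.0000 109.9850 109.0000 106.4100 2.6500 3.8950 0.0600 0.0000 0.0000] k=[110 110 110 110 110 3 2 0 0 0]
t=4: x=[110.0000 110.0000 110.0000 110.0000 108.3950 4.5900 1.9850 0.0300 0.0000 0.0000] k=[110 110 110 110 110 2 0 5 0 0]
t=5: x=[110.0000 110.0000 110.0000 110.0000 108.3800 3.5900 0.1050 4.8500 0.0750 0.0000] k=[110 110 110 110 107 1 0 8 5 0]
t=6: x=[110.0000 110.0000 110.0000 109.9550 105.4550 2.5750 0.1350 7.8350 4.9700 0.0750] k=[110 110 110 110 104 0 0 3 1 5]
t=7: x=[110.0000 110.0000 110.0000 109.9100 102.5300 1.5600 0.0450 2.9250 1.0900 4.9400] k=[110 110 110 110 107 0 0 7 2 5]
t=8: x=[110.0000 110.0000 110.0000 109.9550 105.4400 1.6050 0.1050 6.8200 2.1200 4.9550] k=[110 110 110 110 109 4 4 12 7 2]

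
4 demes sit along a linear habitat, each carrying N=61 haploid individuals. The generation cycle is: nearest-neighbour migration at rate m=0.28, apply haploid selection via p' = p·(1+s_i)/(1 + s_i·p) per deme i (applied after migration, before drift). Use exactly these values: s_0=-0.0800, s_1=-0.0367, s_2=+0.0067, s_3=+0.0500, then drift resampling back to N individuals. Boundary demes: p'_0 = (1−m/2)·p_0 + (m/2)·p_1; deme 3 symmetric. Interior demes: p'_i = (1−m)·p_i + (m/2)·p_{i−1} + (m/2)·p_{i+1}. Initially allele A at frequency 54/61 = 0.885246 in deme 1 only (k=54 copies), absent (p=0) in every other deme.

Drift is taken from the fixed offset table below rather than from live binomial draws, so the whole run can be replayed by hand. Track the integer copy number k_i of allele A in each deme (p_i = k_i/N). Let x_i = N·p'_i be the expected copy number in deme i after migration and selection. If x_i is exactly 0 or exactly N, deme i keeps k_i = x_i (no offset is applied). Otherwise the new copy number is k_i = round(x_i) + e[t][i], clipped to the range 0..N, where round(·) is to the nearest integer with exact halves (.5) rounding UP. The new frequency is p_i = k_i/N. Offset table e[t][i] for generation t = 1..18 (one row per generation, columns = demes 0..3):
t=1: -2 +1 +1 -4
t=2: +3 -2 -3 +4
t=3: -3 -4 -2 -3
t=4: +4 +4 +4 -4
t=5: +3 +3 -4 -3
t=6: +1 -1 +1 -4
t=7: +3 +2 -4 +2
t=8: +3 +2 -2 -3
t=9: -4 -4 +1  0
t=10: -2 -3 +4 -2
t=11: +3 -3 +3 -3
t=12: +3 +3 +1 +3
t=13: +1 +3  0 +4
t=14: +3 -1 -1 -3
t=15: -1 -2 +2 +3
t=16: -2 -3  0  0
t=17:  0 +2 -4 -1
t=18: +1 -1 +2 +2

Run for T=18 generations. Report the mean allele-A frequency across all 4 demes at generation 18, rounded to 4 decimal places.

0.1598

t=0: k=[0 54 0 0]
t=1: x=[7.0248 38.3502 7.6043 0.0000] k=[5 39 9 0]
t=2: x=[9.0956 29.4702 12.0043 1.3216] k=[12 27 9 5]
t=3: x=[13.2164 21.8529 11.0202 5.8115] k=[10 18 9 3]
t=4: x=[10.3818 15.1895 9.4733 4.0193] k=[14 19 13 0]
t=5: x=[13.7899 16.9978 12.0846 1.9082] k=[17 20 8 0]
t=6: x=[16.4011 17.4308 8.6093 1.1749] k=[17 16 10 0]
t=7: x=[15.8619 14.8754 9.4934 1.4683] k=[19 17 5 3]
t=8: x=[17.6559 15.1699 6.4384 3.4348] k=[21 17 4 0]
t=9: x=[19.3228 15.3073 5.2922 0.5877] k=[15 11 6 1]
t=10: x=[13.5412 10.5302 6.0362 1.7825] k=[12 8 10 0]
t=11: x=[10.6851 8.5611 8.3681 1.4683] k=[14 6 11 0]
t=12: x=[12.0532 7.5686 8.8102 1.6150] k=[15 11 10 5]
t=13: x=[13.5412 11.0770 9.4934 5.9572] k=[15 14 9 10]
t=14: x=[13.9429 13.0523 9.8952 10.2700] k=[17 12 9 7]
t=15: x=[15.3236 11.9174 9.1920 7.5987] k=[14 10 11 11]
t=16: x=[12.5867 10.3741 10.9197 11.4468] k=[11 7 11 11]
t=17: x=[9.7381 7.8604 10.4979 11.4468] k=[10 10 6 10]
t=18: x=[9.3223 9.1455 7.1621 9.8359] k=[10 8 9 12]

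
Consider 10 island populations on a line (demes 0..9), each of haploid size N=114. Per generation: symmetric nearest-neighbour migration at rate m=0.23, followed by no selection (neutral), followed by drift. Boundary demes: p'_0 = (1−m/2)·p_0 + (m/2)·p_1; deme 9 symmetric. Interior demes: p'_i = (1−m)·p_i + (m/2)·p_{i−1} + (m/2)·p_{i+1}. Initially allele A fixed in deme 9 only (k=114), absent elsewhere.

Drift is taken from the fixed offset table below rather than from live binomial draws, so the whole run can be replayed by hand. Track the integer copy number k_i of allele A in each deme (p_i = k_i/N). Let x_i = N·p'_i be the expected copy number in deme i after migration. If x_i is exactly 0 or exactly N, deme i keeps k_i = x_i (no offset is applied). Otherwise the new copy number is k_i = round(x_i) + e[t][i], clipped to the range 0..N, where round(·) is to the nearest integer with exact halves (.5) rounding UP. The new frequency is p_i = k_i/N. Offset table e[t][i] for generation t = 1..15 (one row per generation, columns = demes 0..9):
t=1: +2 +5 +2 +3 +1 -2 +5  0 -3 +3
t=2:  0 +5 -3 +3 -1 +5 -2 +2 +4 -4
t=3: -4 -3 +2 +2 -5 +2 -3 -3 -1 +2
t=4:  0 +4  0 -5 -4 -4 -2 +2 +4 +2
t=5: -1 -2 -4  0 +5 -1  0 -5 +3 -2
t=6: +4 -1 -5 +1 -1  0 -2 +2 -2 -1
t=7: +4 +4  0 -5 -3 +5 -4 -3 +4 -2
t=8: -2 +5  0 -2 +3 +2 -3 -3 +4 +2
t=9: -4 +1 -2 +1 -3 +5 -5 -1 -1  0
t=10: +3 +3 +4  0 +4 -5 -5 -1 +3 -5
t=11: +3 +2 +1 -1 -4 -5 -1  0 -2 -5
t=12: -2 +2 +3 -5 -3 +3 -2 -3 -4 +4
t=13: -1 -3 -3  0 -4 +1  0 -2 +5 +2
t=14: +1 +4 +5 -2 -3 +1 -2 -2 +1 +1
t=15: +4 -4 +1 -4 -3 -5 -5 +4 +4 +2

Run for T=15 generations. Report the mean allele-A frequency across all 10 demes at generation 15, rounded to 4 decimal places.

0.0947

t=0: k=[0 0 0 0 0 0 0 0 0 114]
t=1: x=[0.0000 0.0000 0.0000 0.0000 0.0000 0.0000 0.0000 0.0000 13.1100 100.8900] k=[0 0 0 0 0 0 0 0 10 104]
t=2: x=[0.0000 0.0000 0.0000 0.0000 0.0000 0.0000 0.0000 1.1500 19.6600 93.1900] k=[0 0 0 0 0 0 0 3 24 89]
t=3: x=[0.0000 0.0000 0.0000 0.0000 0.0000 0.0000 0.3450 5.0700 29.0600 81.5250] k=[0 0 0 0 0 0 0 2 28 84]
t=4: x=[0.0000 0.0000 0.0000 0.0000 0.0000 0.0000 0.2300 4.7600 31.4500 77.5600] k=[0 0 0 0 0 0 0 7 35 80]
t=5: x=[0.0000 0.0000 0.0000 0.0000 0.0000 0.0000 0.8050 9.4150 36.9550 74.8250] k=[0 0 0 0 0 0 1 4 40 73]
t=6: x=[0.0000 0.0000 0.0000 0.0000 0.0000 0.1150 1.2300 7.7950 39.6550 69.2050] k=[0 0 0 0 0 0 0 10 38 68]
t=7: x=[0.0000 0.0000 0.0000 0.0000 0.0000 0.0000 1.1500 12.0700 38.2300 64.5500] k=[0 0 0 0 0 0 0 9 42 63]
t=8: x=[0.0000 0.0000 0.0000 0.0000 0.0000 0.0000 1.0350 11.7600 40.6200 60.5850] k=[0 0 0 0 0 0 0 9 45 63]
t=9: x=[0.0000 0.0000 0.0000 0.0000 0.0000 0.0000 1.0350 12.1050 42.9300 60.9300] k=[0 0 0 0 0 0 0 11 42 61]
t=10: x=[0.0000 0.0000 0.0000 0.0000 0.0000 0.0000 1.2650 13.3000 40.6200 58.8150] k=[0 0 0 0 0 0 0 12 44 54]
t=11: x=[0.0000 0.0000 0.0000 0.0000 0.0000 0.0000 1.3800 14.3000 41.4700 52.8500] k=[0 0 0 0 0 0 0 14 39 48]
t=12: x=[0.0000 0.0000 0.0000 0.0000 0.0000 0.0000 1.6100 15.2650 37.1600 46.9650] k=[0 0 0 0 0 0 0 12 33 51]
t=13: x=[0.0000 0.0000 0.0000 0.0000 0.0000 0.0000 1.3800 13.0350 32.6550 48.9300] k=[0 0 0 0 0 0 1 11 38 51]
t=14: x=[0.0000 0.0000 0.0000 0.0000 0.0000 0.1150 2.0350 12.9550 36.3900 49.5050] k=[0 0 0 0 0 1 0 11 37 51]
t=15: x=[0.0000 0.0000 0.0000 0.0000 0.1150 0.7700 1.3800 12.7250 35.6200 49.3900] k=[0 0 0 0 0 0 0 17 40 51]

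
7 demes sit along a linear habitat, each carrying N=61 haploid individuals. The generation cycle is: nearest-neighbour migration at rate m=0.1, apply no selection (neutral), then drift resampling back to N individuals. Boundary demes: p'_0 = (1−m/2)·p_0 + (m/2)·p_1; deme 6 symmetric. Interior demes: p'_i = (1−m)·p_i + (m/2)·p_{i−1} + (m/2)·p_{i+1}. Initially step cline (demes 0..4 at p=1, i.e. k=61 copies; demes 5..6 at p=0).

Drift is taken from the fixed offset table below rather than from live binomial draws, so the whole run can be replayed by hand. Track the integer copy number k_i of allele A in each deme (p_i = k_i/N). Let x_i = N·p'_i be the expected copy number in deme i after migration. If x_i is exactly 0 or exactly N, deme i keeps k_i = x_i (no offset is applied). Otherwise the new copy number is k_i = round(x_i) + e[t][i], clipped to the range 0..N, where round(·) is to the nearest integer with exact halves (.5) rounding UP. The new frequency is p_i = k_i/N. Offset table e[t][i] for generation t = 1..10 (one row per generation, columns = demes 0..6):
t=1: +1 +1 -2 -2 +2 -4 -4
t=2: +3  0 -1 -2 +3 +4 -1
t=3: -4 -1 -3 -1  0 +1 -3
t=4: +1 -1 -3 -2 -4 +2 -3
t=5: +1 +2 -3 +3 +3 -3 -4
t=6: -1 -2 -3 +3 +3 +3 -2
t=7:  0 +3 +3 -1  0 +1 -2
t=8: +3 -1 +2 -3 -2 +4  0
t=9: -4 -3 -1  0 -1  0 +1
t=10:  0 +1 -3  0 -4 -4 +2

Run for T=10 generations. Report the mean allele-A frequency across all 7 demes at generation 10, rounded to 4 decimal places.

0.6792

t=0: k=[61 61 61 61 61 0 0]
t=1: x=[61.0000 61.0000 61.0000 61.0000 57.9500 3.0500 0.0000] k=[61 61 61 61 60 0 0]
t=2: x=[61.0000 61.0000 61.0000 60.9500 57.0500 3.0000 0.0000] k=[61 61 61 59 60 7 0]
t=3: x=[61.0000 61.0000 60.9000 59.1500 57.3000 9.3000 0.3500] k=[61 61 58 58 57 10 0]
t=4: x=[61.0000 60.8500 58.1500 57.9500 54.7000 11.8500 0.5000] k=[61 60 55 56 51 14 0]
t=5: x=[60.9500 59.8000 55.3000 55.7000 49.4000 15.1500 0.7000] k=[61 61 52 59 52 12 0]
t=6: x=[61.0000 60.5500 52.8000 58.3000 50.3500 13.4000 0.6000] k=[61 59 50 61 53 16 0]
t=7: x=[60.9000 58.6500 51.0000 60.0500 51.5500 17.0500 0.8000] k=[61 61 54 59 52 18 0]
t=8: x=[61.0000 60.6500 54.6000 58.4000 50.6500 18.8000 0.9000] k=[61 60 57 55 49 23 1]
t=9: x=[60.9500 59.9000 57.0500 54.8000 48.0000 23.2000 2.1000] k=[57 57 56 55 47 23 3]
t=10: x=[57.0000 56.9500 56.0000 54.6500 46.2000 23.2000 4.0000] k=[57 58 53 55 42 19 6]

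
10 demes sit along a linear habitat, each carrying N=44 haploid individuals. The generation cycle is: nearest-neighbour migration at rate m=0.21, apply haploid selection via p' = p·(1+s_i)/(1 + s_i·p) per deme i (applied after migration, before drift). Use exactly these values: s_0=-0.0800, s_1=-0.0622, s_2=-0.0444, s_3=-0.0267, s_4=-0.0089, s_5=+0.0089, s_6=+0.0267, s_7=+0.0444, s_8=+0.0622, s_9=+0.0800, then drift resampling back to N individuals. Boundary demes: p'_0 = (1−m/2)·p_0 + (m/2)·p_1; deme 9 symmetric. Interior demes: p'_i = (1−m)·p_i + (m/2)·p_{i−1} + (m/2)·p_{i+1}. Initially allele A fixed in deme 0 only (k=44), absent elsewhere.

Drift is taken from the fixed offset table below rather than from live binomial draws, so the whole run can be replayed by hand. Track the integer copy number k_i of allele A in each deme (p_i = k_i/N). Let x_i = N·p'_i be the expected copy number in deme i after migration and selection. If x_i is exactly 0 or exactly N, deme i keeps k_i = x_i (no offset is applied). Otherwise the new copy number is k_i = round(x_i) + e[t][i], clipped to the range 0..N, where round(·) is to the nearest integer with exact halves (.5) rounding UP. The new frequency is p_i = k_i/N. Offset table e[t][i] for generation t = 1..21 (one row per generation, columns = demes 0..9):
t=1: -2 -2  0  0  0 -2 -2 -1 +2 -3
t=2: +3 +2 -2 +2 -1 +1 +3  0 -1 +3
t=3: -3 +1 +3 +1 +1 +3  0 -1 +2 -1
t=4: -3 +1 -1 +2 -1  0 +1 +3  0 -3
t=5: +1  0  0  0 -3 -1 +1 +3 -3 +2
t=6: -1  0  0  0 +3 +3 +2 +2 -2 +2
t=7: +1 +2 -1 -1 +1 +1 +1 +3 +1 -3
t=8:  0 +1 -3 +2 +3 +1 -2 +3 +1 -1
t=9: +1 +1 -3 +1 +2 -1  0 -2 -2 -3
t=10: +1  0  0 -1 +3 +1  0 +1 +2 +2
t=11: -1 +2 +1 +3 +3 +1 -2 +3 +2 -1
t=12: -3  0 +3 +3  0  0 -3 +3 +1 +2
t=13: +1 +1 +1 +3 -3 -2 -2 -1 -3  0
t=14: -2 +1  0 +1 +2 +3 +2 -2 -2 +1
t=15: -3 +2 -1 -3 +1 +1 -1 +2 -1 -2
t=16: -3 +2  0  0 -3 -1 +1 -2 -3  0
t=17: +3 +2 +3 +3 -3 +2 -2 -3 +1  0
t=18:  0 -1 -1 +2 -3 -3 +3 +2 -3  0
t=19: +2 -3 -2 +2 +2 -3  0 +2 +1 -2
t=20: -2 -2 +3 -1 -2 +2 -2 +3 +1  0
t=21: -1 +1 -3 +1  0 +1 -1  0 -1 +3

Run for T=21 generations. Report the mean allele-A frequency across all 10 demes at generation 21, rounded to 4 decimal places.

t=0: k=[44 0 0 0 0 0 0 0 0 0]
t=1: x=[39.0237 4.3611 0.0000 0.0000 0.0000 0.0000 0.0000 0.0000 0.0000 0.0000] k=[37 2 0 0 0 0 0 0 0 0]
t=2: x=[32.6365 5.1650 0.2007 0.0000 0.0000 0.0000 0.0000 0.0000 0.0000 0.0000] k=[36 7 0 0 0 0 0 0 0 0]
t=3: x=[32.2510 8.8474 0.7029 0.0000 0.0000 0.0000 0.0000 0.0000 0.0000 0.0000] k=[29 10 4 0 0 0 0 0 0 0]
t=4: x=[26.1275 10.8321 4.0402 0.4089 0.0000 0.0000 0.0000 0.0000 0.0000 0.0000] k=[23 12 3 2 0 0 0 0 0 0]
t=5: x=[20.9286 11.6517 3.6838 1.8465 0.2081 0.0000 0.0000 0.0000 0.0000 0.0000] k=[22 12 4 2 0 0 0 0 0 0]
t=6: x=[20.0372 11.6517 4.4452 1.9490 0.2081 0.0000 0.0000 0.0000 0.0000 0.0000] k=[19 12 4 2 3 0 0 0 0 0]
t=7: x=[17.3810 11.3459 4.4452 2.2564 2.5584 0.3178 0.0000 0.0000 0.0000 0.0000] k=[18 13 3 1 4 1 0 0 0 0]
t=8: x=[16.6046 11.9091 3.6838 1.4857 3.3423 1.2205 0.1078 0.0000 0.0000 0.0000] k=[17 13 1 3 6 2 0 0 0 0]
t=9: x=[15.7277 11.6031 2.3662 3.0278 5.2237 2.2287 0.2156 0.0000 0.0000 0.0000] k=[17 13 0 4 7 1 0 0 0 0]
t=10: x=[15.7277 11.5012 1.7088 3.8000 6.0085 1.5381 0.1078 0.0000 0.0000 0.0000] k=[17 12 2 3 9 3 0 0 0 0]
t=11: x=[15.6250 10.9387 3.0245 3.4382 7.6831 3.3423 0.3233 0.0000 0.0000 0.0000] k=[15 13 4 6 11 4 0 0 0 0]
t=12: x=[13.9828 11.7051 4.9519 6.1700 9.6724 4.3496 0.4311 0.0000 0.0000 0.0000] k=[11 12 8 9 10 4 0 0 0 0]
t=13: x=[10.4271 10.9387 8.2172 8.8078 9.1998 4.2439 0.4311 0.0000 0.0000 0.0000] k=[11 12 9 12 6 2 0 0 0 0]
t=14: x=[10.4271 11.0405 9.2927 10.8325 6.1625 2.2287 0.2156 0.0000 0.0000 0.0000] k=[8 12 9 12 8 5 2 0 0 0]
t=15: x=[7.8668 10.7353 9.2927 11.0397 8.0461 5.0394 2.1584 0.2193 0.0000 0.0000] k=[5 13 8 8 9 6 1 2 0 0]
t=16: x=[5.4305 11.0938 8.2172 7.9276 8.5184 5.8347 1.6719 1.7568 0.2230 0.0000] k=[2 13 8 8 6 5 3 0 0 0]
t=17: x=[2.9193 10.7885 8.2172 7.6180 6.0581 4.9337 2.9671 0.3289 0.0000 0.0000] k=[6 13 11 11 3 7 1 0 0 0]
t=18: x=[6.2730 11.5012 10.8348 9.9501 4.2257 5.9957 1.5643 0.1097 0.0000 0.0000] k=[6 11 10 12 1 3 5 2 0 0]
t=19: x=[6.0751 9.8697 9.9607 10.4183 2.3451 3.0249 4.5820 2.1938 0.2230 0.0000] k=[8 7 8 12 4 0 5 4 1 0]
t=20: x=[7.3692 6.8312 8.0130 10.5218 4.3846 0.9532 4.4748 3.9432 1.2831 0.1134] k=[5 5 11 10 2 3 2 7 2 0]
t=21: x=[4.6422 5.3222 9.9119 9.0686 2.9205 2.8132 2.6959 6.1771 2.4510 0.2267] k=[4 6 7 10 3 4 2 6 1 3]

0.1045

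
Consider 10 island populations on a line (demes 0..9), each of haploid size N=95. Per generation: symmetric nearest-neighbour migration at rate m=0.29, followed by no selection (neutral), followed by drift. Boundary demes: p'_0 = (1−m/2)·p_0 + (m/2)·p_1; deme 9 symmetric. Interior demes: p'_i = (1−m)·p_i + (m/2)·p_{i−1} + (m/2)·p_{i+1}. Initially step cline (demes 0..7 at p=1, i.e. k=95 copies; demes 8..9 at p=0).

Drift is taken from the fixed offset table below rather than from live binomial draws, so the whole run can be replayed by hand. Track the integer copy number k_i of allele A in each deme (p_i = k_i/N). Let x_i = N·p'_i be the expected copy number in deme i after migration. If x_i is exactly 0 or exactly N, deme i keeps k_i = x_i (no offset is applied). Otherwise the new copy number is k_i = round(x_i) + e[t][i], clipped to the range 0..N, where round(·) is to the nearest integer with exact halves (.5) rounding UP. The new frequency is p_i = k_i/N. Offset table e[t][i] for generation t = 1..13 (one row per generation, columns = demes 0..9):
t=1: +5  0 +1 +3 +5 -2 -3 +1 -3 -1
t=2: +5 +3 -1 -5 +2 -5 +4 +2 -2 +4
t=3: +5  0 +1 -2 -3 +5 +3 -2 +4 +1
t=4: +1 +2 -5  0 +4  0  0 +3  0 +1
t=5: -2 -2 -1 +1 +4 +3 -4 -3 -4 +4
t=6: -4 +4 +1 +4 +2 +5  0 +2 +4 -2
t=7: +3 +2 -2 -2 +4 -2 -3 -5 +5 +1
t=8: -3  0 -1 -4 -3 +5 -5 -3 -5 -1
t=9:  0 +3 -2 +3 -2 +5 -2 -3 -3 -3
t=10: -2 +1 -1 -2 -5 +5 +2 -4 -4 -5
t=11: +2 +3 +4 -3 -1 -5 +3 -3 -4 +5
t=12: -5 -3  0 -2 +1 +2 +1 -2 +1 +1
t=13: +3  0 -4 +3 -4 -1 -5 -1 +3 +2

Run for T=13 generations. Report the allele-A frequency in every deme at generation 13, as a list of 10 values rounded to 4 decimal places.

[1.0000, 1.0000, 0.9368, 0.9684, 0.8842, 0.8842, 0.7158, 0.5053, 0.4000, 0.3368]

t=0: k=[95 95 95 95 95 95 95 95 0 0]
t=1: x=[95.0000 95.0000 95.0000 95.0000 95.0000 95.0000 95.0000 81.2250 13.7750 0.0000] k=[95 95 95 95 95 95 95 82 11 0]
t=2: x=[95.0000 95.0000 95.0000 95.0000 95.0000 95.0000 93.1150 73.5900 19.7000 1.5950] k=[95 95 95 95 95 95 95 76 18 6]
t=3: x=[95.0000 95.0000 95.0000 95.0000 95.0000 95.0000 92.2450 70.3450 24.6700 7.7400] k=[95 95 95 95 95 95 95 68 29 9]
t=4: x=[95.0000 95.0000 95.0000 95.0000 95.0000 95.0000 91.0850 66.2600 31.7550 11.9000] k=[95 95 95 95 95 95 91 69 32 13]
t=5: x=[95.0000 95.0000 95.0000 95.0000 95.0000 94.4200 88.3900 66.8250 34.6100 15.7550] k=[95 95 95 95 95 95 84 64 31 20]
t=6: x=[95.0000 95.0000 95.0000 95.0000 95.0000 93.4050 82.6950 62.1150 34.1900 21.5950] k=[95 95 95 95 95 95 83 64 38 20]
t=7: x=[95.0000 95.0000 95.0000 95.0000 95.0000 93.2600 81.9850 62.9850 39.1600 22.6100] k=[95 95 95 95 95 91 79 58 44 24]
t=8: x=[95.0000 95.0000 95.0000 95.0000 94.4200 89.8400 77.6950 59.0150 43.1300 26.9000] k=[95 95 95 95 91 95 73 56 38 26]
t=9: x=[95.0000 95.0000 95.0000 94.4200 92.1600 91.2300 73.7250 55.8550 38.8700 27.7400] k=[95 95 95 95 90 95 72 53 36 25]
t=10: x=[95.0000 95.0000 95.0000 94.2750 91.4500 90.9400 72.5800 53.2900 36.8700 26.5950] k=[95 95 95 92 86 95 75 49 33 22]
t=11: x=[95.0000 95.0000 94.5650 91.5650 88.1750 90.7950 74.1300 50.4500 33.7250 23.5950] k=[95 95 95 89 87 86 77 47 30 29]
t=12: x=[95.0000 95.0000 94.1300 89.5800 87.1450 84.8400 73.9550 48.8850 32.3200 29.1450] k=[95 95 94 88 88 87 75 47 33 30]
t=13: x=[95.0000 94.8550 93.2750 88.8700 87.8550 85.4050 72.6800 49.0300 34.5950 30.4350] k=[95 95 89 92 84 84 68 48 38 32]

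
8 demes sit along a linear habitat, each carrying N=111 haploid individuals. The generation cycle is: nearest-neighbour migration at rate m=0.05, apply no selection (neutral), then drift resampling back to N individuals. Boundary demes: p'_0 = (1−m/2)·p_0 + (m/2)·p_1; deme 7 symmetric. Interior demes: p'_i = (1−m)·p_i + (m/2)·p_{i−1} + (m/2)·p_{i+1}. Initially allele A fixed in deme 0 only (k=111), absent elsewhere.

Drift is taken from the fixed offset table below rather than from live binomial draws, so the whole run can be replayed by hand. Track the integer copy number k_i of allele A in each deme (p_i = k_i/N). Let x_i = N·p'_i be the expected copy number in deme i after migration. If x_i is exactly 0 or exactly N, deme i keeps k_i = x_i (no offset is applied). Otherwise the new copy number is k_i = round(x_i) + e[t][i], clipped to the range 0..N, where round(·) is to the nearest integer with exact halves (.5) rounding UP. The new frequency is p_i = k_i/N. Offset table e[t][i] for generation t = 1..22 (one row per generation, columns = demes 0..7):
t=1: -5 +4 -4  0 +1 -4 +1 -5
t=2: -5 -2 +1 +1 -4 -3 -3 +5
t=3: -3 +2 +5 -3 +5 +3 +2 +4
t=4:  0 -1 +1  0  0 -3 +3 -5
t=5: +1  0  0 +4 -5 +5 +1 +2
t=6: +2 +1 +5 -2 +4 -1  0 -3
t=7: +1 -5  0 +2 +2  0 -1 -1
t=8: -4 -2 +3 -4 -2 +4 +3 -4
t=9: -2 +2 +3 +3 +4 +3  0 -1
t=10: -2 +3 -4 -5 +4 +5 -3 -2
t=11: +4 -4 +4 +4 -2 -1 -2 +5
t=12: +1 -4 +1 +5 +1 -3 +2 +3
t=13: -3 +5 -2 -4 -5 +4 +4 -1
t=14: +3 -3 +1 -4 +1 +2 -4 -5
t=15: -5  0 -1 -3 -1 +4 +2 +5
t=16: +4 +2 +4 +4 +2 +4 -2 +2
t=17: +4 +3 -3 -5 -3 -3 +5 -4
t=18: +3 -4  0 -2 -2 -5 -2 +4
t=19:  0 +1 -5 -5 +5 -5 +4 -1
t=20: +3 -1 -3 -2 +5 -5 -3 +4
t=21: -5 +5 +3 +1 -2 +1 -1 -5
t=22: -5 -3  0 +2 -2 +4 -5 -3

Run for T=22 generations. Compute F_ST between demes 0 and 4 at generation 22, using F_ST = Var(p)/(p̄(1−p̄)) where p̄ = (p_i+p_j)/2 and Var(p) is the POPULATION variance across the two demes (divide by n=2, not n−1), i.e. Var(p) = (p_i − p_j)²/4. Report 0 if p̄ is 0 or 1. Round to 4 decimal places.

0.2987

t=0: k=[111 0 0 0 0 0 0 0]
t=1: x=[108.2250 2.7750 0.0000 0.0000 0.0000 0.0000 0.0000 0.0000] k=[103 7 0 0 0 0 0 0]
t=2: x=[100.6000 9.2250 0.1750 0.0000 0.0000 0.0000 0.0000 0.0000] k=[96 7 1 0 0 0 0 0]
t=3: x=[93.7750 9.0750 1.1250 0.0250 0.0000 0.0000 0.0000 0.0000] k=[91 11 6 0 0 0 0 0]
t=4: x=[89.0000 12.8750 5.9750 0.1500 0.0000 0.0000 0.0000 0.0000] k=[89 12 7 0 0 0 0 0]
t=5: x=[87.0750 13.8000 6.9500 0.1750 0.0000 0.0000 0.0000 0.0000] k=[88 14 7 4 0 0 0 0]
t=6: x=[86.1500 15.6750 7.1000 3.9750 0.1000 0.0000 0.0000 0.0000] k=[88 17 12 2 4 0 0 0]
t=7: x=[86.2250 18.6500 11.8750 2.3000 3.8500 0.1000 0.0000 0.0000] k=[87 14 12 4 6 0 0 0]
t=8: x=[85.1750 15.7750 11.8500 4.2500 5.8000 0.1500 0.0000 0.0000] k=[81 14 15 0 4 4 0 0]
t=9: x=[79.3250 15.7000 14.6000 0.4750 3.9000 3.9000 0.1000 0.0000] k=[77 18 18 3 8 7 0 0]
t=10: x=[75.5250 19.4750 17.6250 3.5000 7.8500 6.8500 0.1750 0.0000] k=[74 22 14 0 12 12 0 0]
t=11: x=[72.7000 23.1000 13.8500 0.6500 11.7000 11.7000 0.3000 0.0000] k=[77 19 18 5 10 11 0 0]
t=12: x=[75.5500 20.4250 17.7000 5.4500 9.9000 10.7000 0.2750 0.0000] k=[77 16 19 10 11 8 2 0]
t=13: x=[75.4750 17.6000 18.7000 10.2500 10.9000 7.9250 2.1000 0.0500] k=[72 23 17 6 6 12 6 0]
t=14: x=[70.7750 24.0750 16.8750 6.2750 6.1500 11.7000 6.0000 0.1500] k=[74 21 18 2 7 14 2 0]
t=15: x=[72.6750 22.2500 17.6750 2.5250 7.0500 13.5250 2.2500 0.0500] k=[68 22 17 0 6 18 4 5]
t=16: x=[66.8500 23.0250 16.7000 0.5750 6.1500 17.3500 4.3750 4.9750] k=[71 25 21 5 8 21 2 7]
t=17: x=[69.8500 26.0500 20.7000 5.4750 8.2500 20.2000 2.6000 6.8750] k=[74 29 18 0 5 17 8 3]
t=18: x=[72.8750 29.8500 17.8250 0.5750 5.1750 16.4750 8.1000 3.1250] k=[76 26 18 0 3 11 6 7]
t=19: x=[74.7500 27.0500 17.7500 0.5250 3.1250 10.6750 6.1500 6.9750] k=[75 28 13 0 8 6 10 6]
t=20: x=[73.8250 28.8000 13.0500 0.5250 7.7500 6.1500 9.8000 6.1000] k=[77 28 10 0 13 1 7 10]
t=21: x=[75.7750 28.7750 10.2000 0.5750 12.3750 1.4500 6.9250 9.9250] k=[71 34 13 2 10 2 6 5]
t=22: x=[70.0750 34.4000 13.2500 2.4750 9.6000 2.3000 5.8750 5.0250] k=[65 31 13 4 8 6 1 2]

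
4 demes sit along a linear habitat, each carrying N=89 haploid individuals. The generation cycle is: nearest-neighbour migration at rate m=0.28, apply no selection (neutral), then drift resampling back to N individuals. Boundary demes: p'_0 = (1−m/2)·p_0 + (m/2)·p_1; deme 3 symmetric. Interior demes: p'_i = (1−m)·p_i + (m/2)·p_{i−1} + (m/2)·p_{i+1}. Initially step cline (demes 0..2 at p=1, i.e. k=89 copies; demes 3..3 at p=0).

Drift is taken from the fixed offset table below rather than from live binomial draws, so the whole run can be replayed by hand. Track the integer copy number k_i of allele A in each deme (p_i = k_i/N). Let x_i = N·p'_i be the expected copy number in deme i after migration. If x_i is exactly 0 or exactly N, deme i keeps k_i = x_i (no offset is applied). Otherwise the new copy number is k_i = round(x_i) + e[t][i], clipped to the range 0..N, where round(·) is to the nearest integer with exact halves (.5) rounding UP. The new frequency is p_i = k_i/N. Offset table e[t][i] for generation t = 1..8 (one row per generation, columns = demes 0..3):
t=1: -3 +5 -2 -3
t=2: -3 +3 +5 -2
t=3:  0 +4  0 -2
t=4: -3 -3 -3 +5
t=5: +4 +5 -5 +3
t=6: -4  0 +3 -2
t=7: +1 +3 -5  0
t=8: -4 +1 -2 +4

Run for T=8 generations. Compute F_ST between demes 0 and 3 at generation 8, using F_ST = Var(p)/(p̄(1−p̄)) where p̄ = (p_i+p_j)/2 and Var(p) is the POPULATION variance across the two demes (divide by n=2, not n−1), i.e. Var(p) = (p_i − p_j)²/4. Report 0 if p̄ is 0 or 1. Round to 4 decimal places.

0.1641

t=0: k=[89 89 89 0]
t=1: x=[89.0000 89.0000 76.5400 12.4600] k=[89 89 75 9]
t=2: x=[89.0000 87.0400 67.7200 18.2400] k=[89 89 73 16]
t=3: x=[89.0000 86.7600 67.2600 23.9800] k=[89 89 67 22]
t=4: x=[89.0000 85.9200 63.7800 28.3000] k=[89 83 61 33]
t=5: x=[88.1600 80.7600 60.1600 36.9200] k=[89 86 55 40]
t=6: x=[88.5800 82.0800 57.2400 42.1000] k=[85 82 60 40]
t=7: x=[84.5800 79.3400 60.2800 42.8000] k=[86 82 55 43]
t=8: x=[85.4400 78.7800 57.1000 44.6800] k=[81 80 55 49]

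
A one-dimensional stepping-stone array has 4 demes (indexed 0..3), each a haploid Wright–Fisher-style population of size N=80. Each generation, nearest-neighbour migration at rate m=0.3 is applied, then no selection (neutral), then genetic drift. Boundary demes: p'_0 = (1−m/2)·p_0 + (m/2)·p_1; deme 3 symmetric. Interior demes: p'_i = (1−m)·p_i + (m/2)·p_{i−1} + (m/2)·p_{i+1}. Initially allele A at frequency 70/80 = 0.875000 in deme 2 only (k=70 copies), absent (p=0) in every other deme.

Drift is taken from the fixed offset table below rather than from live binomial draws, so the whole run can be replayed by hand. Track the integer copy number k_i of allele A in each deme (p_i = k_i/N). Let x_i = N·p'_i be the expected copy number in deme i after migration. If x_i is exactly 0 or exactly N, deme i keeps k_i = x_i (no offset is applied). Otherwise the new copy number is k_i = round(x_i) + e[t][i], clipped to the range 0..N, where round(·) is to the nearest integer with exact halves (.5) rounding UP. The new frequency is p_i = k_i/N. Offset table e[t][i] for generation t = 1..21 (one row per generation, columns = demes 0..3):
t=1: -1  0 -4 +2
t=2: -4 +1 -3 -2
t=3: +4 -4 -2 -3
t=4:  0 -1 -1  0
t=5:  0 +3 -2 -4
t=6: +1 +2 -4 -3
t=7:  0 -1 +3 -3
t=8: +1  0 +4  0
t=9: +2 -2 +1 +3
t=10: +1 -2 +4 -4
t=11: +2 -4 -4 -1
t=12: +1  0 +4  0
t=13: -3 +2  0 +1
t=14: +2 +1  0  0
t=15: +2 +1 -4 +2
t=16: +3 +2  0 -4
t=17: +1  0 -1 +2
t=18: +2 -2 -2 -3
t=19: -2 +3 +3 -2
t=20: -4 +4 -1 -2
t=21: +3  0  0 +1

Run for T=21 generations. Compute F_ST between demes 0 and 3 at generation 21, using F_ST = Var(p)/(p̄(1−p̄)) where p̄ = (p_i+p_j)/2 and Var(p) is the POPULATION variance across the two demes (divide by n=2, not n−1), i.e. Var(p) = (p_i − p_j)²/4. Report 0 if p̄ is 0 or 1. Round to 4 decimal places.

t=0: k=[0 0 70 0]
t=1: x=[0.0000 10.5000 49.0000 10.5000] k=[0 11 45 13]
t=2: x=[1.6500 14.4500 35.1000 17.8000] k=[0 15 32 16]
t=3: x=[2.2500 15.3000 27.0500 18.4000] k=[6 11 25 15]
t=4: x=[6.7500 12.3500 21.4000 16.5000] k=[7 11 20 17]
t=5: x=[7.6000 11.7500 18.2000 17.4500] k=[8 15 16 13]
t=6: x=[9.0500 14.1000 15.4000 13.4500] k=[10 16 11 10]
t=7: x=[10.9000 14.3500 11.6000 10.1500] k=[11 13 15 7]
t=8: x=[11.3000 13.0000 13.5000 8.2000] k=[12 13 18 8]
t=9: x=[12.1500 13.6000 15.7500 9.5000] k=[14 12 17 13]
t=10: x=[13.7000 13.0500 15.6500 13.6000] k=[15 11 20 10]
t=11: x=[14.4000 12.9500 17.1500 11.5000] k=[16 9 13 11]
t=12: x=[14.9500 10.6500 12.1000 11.3000] k=[16 11 16 11]
t=13: x=[15.2500 12.5000 14.5000 11.7500] k=[12 15 15 13]
t=14: x=[12.4500 14.5500 14.7000 13.3000] k=[14 16 15 13]
t=15: x=[14.3000 15.5500 14.8500 13.3000] k=[16 17 11 15]
t=16: x=[16.1500 15.9500 12.5000 14.4000] k=[19 18 13 10]
t=17: x=[18.8500 17.4000 13.3000 10.4500] k=[20 17 12 12]
t=18: x=[19.5500 16.7000 12.7500 12.0000] k=[22 15 11 9]
t=19: x=[20.9500 15.4500 11.3000 9.3000] k=[19 18 14 7]
t=20: x=[18.8500 17.5500 13.5500 8.0500] k=[15 22 13 6]
t=21: x=[16.0500 19.6000 13.3000 7.0500] k=[19 20 13 8]

0.0337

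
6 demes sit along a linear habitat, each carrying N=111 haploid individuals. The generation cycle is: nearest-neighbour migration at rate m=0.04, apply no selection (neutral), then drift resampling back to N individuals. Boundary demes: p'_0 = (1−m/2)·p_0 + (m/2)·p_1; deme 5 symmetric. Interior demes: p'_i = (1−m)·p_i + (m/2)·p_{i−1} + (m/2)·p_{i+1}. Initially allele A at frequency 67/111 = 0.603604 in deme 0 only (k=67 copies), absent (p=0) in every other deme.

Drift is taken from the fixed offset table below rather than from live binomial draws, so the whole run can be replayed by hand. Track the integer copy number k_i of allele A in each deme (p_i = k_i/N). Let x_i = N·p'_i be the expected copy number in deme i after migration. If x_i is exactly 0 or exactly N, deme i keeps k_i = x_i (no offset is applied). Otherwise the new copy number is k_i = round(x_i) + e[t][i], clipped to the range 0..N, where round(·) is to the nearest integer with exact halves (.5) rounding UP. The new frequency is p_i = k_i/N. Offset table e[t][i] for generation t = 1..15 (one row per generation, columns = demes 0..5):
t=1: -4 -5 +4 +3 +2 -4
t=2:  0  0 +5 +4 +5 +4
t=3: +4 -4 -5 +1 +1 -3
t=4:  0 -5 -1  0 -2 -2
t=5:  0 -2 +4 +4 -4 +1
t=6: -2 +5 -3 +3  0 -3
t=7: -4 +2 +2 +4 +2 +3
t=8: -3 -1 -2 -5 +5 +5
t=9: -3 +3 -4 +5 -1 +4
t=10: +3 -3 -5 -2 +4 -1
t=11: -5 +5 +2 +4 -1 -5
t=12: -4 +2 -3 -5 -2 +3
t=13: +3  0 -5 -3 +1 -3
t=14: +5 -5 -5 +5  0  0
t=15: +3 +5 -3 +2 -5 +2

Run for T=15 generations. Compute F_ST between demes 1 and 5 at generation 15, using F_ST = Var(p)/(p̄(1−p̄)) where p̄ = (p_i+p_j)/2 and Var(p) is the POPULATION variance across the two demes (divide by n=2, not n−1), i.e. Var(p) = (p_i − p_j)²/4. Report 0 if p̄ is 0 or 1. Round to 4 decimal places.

0.0882

t=0: k=[67 0 0 0 0 0]
t=1: x=[65.6600 1.3400 0.0000 0.0000 0.0000 0.0000] k=[62 0 0 0 0 0]
t=2: x=[60.7600 1.2400 0.0000 0.0000 0.0000 0.0000] k=[61 1 0 0 0 0]
t=3: x=[59.8000 2.1800 0.0200 0.0000 0.0000 0.0000] k=[64 0 0 0 0 0]
t=4: x=[62.7200 1.2800 0.0000 0.0000 0.0000 0.0000] k=[63 0 0 0 0 0]
t=5: x=[61.7400 1.2600 0.0000 0.0000 0.0000 0.0000] k=[62 0 0 0 0 0]
t=6: x=[60.7600 1.2400 0.0000 0.0000 0.0000 0.0000] k=[59 6 0 0 0 0]
t=7: x=[57.9400 6.9400 0.1200 0.0000 0.0000 0.0000] k=[54 9 2 0 0 0]
t=8: x=[53.1000 9.7600 2.1000 0.0400 0.0000 0.0000] k=[50 9 0 0 0 0]
t=9: x=[49.1800 9.6400 0.1800 0.0000 0.0000 0.0000] k=[46 13 0 0 0 0]
t=10: x=[45.3400 13.4000 0.2600 0.0000 0.0000 0.0000] k=[48 10 0 0 0 0]
t=11: x=[47.2400 10.5600 0.2000 0.0000 0.0000 0.0000] k=[42 16 2 0 0 0]
t=12: x=[41.4800 16.2400 2.2400 0.0400 0.0000 0.0000] k=[37 18 0 0 0 0]
t=13: x=[36.6200 18.0200 0.3600 0.0000 0.0000 0.0000] k=[40 18 0 0 0 0]
t=14: x=[39.5600 18.0800 0.3600 0.0000 0.0000 0.0000] k=[45 13 0 0 0 0]
t=15: x=[44.3600 13.3800 0.2600 0.0000 0.0000 0.0000] k=[47 18 0 0 0 0]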